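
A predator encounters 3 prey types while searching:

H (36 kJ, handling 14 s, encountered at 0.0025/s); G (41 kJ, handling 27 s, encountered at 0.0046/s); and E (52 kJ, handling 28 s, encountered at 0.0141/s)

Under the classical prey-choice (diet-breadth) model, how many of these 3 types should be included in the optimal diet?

3

Rank by E/h (kJ/s): H 2.57, E 1.86, G 1.52. Include each in turn until the next type's E/h falls below the running intake rate.
Rate on top 1: 0.08696. E: 1.86 > 0.08696 → include.
Rate on top 2: 0.5757. G: 1.52 > 0.5757 → include.
Optimal diet: H, E, G — 3 of 3 types.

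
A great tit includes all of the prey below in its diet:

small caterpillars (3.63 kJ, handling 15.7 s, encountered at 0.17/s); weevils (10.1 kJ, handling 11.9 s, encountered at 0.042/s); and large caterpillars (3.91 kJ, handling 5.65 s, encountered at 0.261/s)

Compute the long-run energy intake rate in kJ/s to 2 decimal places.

R = (0.17×3.63 + 0.042×10.1 + 0.261×3.91) / (1 + 0.17×15.7 + 0.042×11.9 + 0.261×5.65) = 2.062/5.643 = 0.3653 kJ/s.

0.37 kJ/s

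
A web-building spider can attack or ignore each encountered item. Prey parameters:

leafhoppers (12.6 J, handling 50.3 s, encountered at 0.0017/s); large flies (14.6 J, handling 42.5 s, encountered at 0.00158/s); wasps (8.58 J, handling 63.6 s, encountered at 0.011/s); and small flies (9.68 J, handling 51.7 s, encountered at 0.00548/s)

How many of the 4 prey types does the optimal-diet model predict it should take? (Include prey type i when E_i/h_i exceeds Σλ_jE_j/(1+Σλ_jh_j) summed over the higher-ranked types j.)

4

E/h in descending order: large flies 0.344, leafhoppers 0.25, small flies 0.187, wasps 0.135 J/s. The optimal diet is the largest prefix of this list for which every included type satisfies E_i/h_i > R on the types above it.
Rate on top 1: 0.02162. leafhoppers: 0.25 > 0.02162 → include.
Rate on top 2: 0.0386. small flies: 0.187 > 0.0386 → include.
Rate on top 3: 0.06792. wasps: 0.135 > 0.06792 → include.
Optimal diet: large flies, leafhoppers, small flies, wasps — 4 of 4 types.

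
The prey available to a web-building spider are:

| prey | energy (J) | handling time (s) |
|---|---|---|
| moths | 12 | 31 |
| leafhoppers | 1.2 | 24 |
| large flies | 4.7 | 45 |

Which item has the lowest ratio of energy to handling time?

leafhoppers

Profitability E/h (J/s): moths = 12/31 = 0.387, leafhoppers = 1.2/24 = 0.05, large flies = 4.7/45 = 0.104.
Ranked: moths > large flies > leafhoppers.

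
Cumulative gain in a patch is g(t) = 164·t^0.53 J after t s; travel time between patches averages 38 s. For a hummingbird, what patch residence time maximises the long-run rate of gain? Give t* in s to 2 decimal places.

42.85 s

Maximise g(t)/(T+t): set derivative to zero → g'(t)(T+t) = g(t).
g'(t) = 0.53·164·t^-0.47. Setting 0.53·164·t^-0.47 = 164·t^0.53/(38+t) gives 0.53(38+t) = t, so 0.47·t = 0.53×38.
t* = 0.53×38/0.47 = 42.85 s.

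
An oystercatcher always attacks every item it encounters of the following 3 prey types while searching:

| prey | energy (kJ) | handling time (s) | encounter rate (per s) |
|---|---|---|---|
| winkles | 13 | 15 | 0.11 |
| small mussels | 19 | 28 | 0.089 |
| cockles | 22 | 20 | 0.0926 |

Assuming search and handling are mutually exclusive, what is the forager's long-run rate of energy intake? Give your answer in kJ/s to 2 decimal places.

R = Σλ_iE_i / (1 + Σλ_ih_i)
Numerator: 0.11×13 + 0.089×19 + 0.0926×22 = 5.158
Denominator: 1 + 0.11×15 + 0.089×28 + 0.0926×20 = 6.994
R = 5.158/6.994 = 0.7375 kJ/s

0.74 kJ/s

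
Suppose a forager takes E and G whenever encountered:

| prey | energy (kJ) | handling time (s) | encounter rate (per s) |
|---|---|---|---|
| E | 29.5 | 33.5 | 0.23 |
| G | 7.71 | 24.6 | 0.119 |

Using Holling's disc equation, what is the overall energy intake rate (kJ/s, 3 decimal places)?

0.662 kJ/s

Energy encountered per unit search time: 0.23×29.5 + 0.119×7.71 = 7.702 kJ/s.
Handling time per unit search time: 0.23×33.5 + 0.119×24.6 = 10.63.
Rate = 7.702/(1 + 10.63) = 0.6622 kJ/s.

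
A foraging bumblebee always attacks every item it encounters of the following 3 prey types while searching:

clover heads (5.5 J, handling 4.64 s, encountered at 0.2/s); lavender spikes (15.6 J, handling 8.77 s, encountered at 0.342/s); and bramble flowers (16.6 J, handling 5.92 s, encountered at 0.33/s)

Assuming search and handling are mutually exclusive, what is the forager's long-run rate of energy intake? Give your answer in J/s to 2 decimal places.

R = Σλ_iE_i / (1 + Σλ_ih_i)
Numerator: 0.2×5.5 + 0.342×15.6 + 0.33×16.6 = 11.91
Denominator: 1 + 0.2×4.64 + 0.342×8.77 + 0.33×5.92 = 6.881
R = 11.91/6.881 = 1.731 J/s

1.73 J/s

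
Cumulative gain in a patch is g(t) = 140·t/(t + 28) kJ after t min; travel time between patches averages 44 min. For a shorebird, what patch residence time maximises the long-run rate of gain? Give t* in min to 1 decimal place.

35.1 min

By the marginal value theorem, leave when the instantaneous gain rate g'(t) equals the habitat-wide average g(t)/(T + t).
g'(t) = 140·28/(t + 28)². Setting 140·28/(t+28)² = 140t/[(t+28)(44+t)] gives 28(44+t) = t(t+28), so t² = 28×44 = 1232.
t* = √1232 = 35.1 min.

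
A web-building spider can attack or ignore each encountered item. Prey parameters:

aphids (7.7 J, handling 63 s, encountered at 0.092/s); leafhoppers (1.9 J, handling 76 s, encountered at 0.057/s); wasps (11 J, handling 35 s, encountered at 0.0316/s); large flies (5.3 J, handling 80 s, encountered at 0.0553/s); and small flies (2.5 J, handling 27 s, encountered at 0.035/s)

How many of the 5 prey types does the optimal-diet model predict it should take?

1

Profitabilities (E/h, J/s): wasps 0.314, aphids 0.122, small flies 0.0926, large flies 0.0663, leafhoppers 0.025. Add prey in this order while the next type's profitability exceeds the intake rate on those already taken.
Rate on top 1: 0.1651. aphids: 0.122 < 0.1651 → exclude; stop.
Optimal diet: wasps — 1 of 5 types.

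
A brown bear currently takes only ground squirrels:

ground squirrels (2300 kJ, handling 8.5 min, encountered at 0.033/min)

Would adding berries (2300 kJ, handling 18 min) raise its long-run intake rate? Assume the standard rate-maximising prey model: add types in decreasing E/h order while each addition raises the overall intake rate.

Current rate: (0.033×2300)/(1 + 0.033×8.5) = 59.27 kJ/min.
berries: E/h = 2300/18 = 127.8 kJ/min.
127.8 > 59.27, so adding berries raises the average — include it.

Yes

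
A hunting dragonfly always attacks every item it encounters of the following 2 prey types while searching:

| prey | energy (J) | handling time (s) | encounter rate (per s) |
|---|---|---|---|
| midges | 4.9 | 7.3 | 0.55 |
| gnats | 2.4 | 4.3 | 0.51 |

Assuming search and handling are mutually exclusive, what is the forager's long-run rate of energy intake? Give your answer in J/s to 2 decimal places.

0.54 J/s

R = Σλ_iE_i / (1 + Σλ_ih_i)
Numerator: 0.55×4.9 + 0.51×2.4 = 3.919
Denominator: 1 + 0.55×7.3 + 0.51×4.3 = 7.208
R = 3.919/7.208 = 0.5437 J/s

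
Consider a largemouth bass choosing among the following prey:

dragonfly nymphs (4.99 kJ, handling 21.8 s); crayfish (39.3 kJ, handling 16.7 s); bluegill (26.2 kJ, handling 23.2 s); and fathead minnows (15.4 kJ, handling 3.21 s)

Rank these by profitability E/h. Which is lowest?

Profitability E/h (kJ/s): dragonfly nymphs = 4.99/21.8 = 0.229, crayfish = 39.3/16.7 = 2.35, bluegill = 26.2/23.2 = 1.13, fathead minnows = 15.4/3.21 = 4.8.
Ranked: fathead minnows > crayfish > bluegill > dragonfly nymphs.

dragonfly nymphs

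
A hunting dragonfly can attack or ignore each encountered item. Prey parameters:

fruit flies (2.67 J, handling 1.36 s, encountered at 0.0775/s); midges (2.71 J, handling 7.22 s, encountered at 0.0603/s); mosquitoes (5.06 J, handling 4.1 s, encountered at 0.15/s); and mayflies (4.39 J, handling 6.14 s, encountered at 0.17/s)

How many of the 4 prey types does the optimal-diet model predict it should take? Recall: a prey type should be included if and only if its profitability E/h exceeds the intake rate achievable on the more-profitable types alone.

Profitabilities (E/h, J/s): fruit flies 1.96, mosquitoes 1.23, mayflies 0.715, midges 0.375. Add prey in this order while the next type's profitability exceeds the intake rate on those already taken.
Rate on top 1: 0.1872. mosquitoes: 1.23 > 0.1872 → include.
Rate on top 2: 0.5615. mayflies: 0.715 > 0.5615 → include.
Rate on top 3: 0.6194. midges: 0.375 < 0.6194 → exclude; stop.
Optimal diet: fruit flies, mosquitoes, mayflies — 3 of 4 types.

3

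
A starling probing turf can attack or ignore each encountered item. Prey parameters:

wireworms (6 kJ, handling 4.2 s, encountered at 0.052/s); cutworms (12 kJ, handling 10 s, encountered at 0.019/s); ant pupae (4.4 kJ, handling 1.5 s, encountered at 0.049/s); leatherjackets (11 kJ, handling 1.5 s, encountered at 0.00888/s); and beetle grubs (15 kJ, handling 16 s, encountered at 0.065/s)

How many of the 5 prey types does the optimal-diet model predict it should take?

Profitabilities (E/h, kJ/s): leatherjackets 7.33, ant pupae 2.93, wireworms 1.43, cutworms 1.2, beetle grubs 0.938. Add prey in this order while the next type's profitability exceeds the intake rate on those already taken.
Rate on top 1: 0.0964. ant pupae: 2.93 > 0.0964 → include.
Rate on top 2: 0.2883. wireworms: 1.43 > 0.2883 → include.
Rate on top 3: 0.4791. cutworms: 1.2 > 0.4791 → include.
Rate on top 4: 0.5707. beetle grubs: 0.938 > 0.5707 → include.
Optimal diet: leatherjackets, ant pupae, wireworms, cutworms, beetle grubs — 5 of 5 types.

5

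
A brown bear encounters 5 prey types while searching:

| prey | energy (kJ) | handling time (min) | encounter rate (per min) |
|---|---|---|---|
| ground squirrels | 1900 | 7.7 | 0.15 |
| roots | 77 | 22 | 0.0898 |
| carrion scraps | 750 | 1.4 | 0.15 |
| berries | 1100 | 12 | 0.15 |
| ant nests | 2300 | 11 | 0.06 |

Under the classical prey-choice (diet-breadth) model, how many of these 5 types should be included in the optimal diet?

3

E/h in descending order: carrion scraps 536, ground squirrels 247, ant nests 209, berries 91.7, roots 3.5 kJ/min. The optimal diet is the largest prefix of this list for which every included type satisfies E_i/h_i > R on the types above it.
Rate on top 1: 92.98. ground squirrels: 247 > 92.98 → include.
Rate on top 2: 168.1. ant nests: 209 > 168.1 → include.
Rate on top 3: 177. berries: 91.7 < 177 → exclude; stop.
Optimal diet: carrion scraps, ground squirrels, ant nests — 3 of 5 types.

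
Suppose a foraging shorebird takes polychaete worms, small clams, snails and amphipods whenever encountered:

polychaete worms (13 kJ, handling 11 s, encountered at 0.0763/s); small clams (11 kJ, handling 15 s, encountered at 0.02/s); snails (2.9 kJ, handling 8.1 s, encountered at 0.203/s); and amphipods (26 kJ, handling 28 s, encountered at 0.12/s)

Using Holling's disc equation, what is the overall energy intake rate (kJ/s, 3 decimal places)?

0.689 kJ/s

Energy encountered per unit search time: 0.0763×13 + 0.02×11 + 0.203×2.9 + 0.12×26 = 4.921 kJ/s.
Handling time per unit search time: 0.0763×11 + 0.02×15 + 0.203×8.1 + 0.12×28 = 6.144.
Rate = 4.921/(1 + 6.144) = 0.6888 kJ/s.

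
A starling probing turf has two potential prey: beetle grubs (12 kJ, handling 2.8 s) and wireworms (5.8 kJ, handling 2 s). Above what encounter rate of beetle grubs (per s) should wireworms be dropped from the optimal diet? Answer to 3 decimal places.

0.747 per s

The zero-one rule: include wireworms iff E₂/h₂ > λE₁/(1+λh₁). Equality gives the switch point.
λE₁h₂ = E₂ + λE₂h₁ ⇒ λ = E₂/(E₁h₂ − E₂h₁) = 5.8/(24 − 16.24) = 0.7474 per s.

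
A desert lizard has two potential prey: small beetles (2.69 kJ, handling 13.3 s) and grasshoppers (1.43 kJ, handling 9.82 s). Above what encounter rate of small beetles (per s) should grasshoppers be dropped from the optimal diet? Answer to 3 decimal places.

At the threshold, the rate on small beetles alone equals the profitability of grasshoppers: λ·2.69/(1 + λ·13.3) = 1.43/9.82 = 0.1456.
Rearranging, λ(2.69 − 0.1456×13.3) = 0.1456, so λ = 0.1456/0.7532 = 0.1933 per s.

0.193 per s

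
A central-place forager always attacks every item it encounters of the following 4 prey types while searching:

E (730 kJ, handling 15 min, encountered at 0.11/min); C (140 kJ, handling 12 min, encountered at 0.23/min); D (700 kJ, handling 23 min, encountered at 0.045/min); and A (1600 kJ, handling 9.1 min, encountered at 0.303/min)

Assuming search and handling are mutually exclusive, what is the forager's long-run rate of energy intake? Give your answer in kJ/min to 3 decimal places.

Energy encountered per unit search time: 0.11×730 + 0.23×140 + 0.045×700 + 0.303×1600 = 628.8 kJ/min.
Handling time per unit search time: 0.11×15 + 0.23×12 + 0.045×23 + 0.303×9.1 = 8.202.
Rate = 628.8/(1 + 8.202) = 68.33 kJ/min.

68.331 kJ/min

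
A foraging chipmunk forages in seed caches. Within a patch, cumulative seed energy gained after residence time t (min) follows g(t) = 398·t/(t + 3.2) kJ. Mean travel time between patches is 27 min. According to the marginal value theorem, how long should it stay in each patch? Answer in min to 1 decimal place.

By the marginal value theorem, leave when the instantaneous gain rate g'(t) equals the habitat-wide average g(t)/(T + t).
g'(t) = 398·3.2/(t + 3.2)². Setting 398·3.2/(t+3.2)² = 398t/[(t+3.2)(27+t)] gives 3.2(27+t) = t(t+3.2), so t² = 3.2×27 = 86.4.
t* = √86.4 = 9.295 min.

9.3 min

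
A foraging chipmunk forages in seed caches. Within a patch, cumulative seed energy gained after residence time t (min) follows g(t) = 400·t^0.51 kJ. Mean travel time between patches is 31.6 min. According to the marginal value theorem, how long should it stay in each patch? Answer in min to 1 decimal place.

By the marginal value theorem, leave when the instantaneous gain rate g'(t) equals the habitat-wide average g(t)/(T + t).
g'(t) = 0.51·400·t^-0.49. Setting 0.51·400·t^-0.49 = 400·t^0.51/(31.6+t) gives 0.51(31.6+t) = t, so 0.49·t = 0.51×31.6.
t* = 0.51×31.6/0.49 = 32.89 min.

32.9 min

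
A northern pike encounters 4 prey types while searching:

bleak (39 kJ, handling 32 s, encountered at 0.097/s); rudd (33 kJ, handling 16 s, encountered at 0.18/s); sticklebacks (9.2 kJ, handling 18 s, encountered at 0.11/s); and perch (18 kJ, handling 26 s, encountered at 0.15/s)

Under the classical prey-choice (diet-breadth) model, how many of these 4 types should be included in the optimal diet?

1

Rank by E/h (kJ/s): rudd 2.06, bleak 1.22, perch 0.692, sticklebacks 0.511. Include each in turn until the next type's E/h falls below the running intake rate.
Rate on top 1: 1.531. bleak: 1.22 < 1.531 → exclude; stop.
Optimal diet: rudd — 1 of 4 types.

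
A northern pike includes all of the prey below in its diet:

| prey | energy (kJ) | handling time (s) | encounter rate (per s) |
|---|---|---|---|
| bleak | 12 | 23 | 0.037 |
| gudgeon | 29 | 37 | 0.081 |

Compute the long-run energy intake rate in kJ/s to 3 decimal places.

0.576 kJ/s

R = (0.037×12 + 0.081×29) / (1 + 0.037×23 + 0.081×37) = 2.793/4.848 = 0.5761 kJ/s.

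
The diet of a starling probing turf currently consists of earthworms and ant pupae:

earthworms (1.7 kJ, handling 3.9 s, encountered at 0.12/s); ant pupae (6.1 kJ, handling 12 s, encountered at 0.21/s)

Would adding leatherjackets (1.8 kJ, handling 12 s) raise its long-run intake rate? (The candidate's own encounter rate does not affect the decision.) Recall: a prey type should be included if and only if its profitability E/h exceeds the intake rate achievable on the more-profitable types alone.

Intake rate on the current diet: R = (0.12×1.7 + 0.21×6.1) / (1 + 0.12×3.9 + 0.21×12) = 1.485/3.988 = 0.3724 kJ/s.
leatherjackets: E/h = 1.8/12 = 0.15 kJ/s.
0.15 < 0.3724, so adding leatherjackets would lower the average — exclude it.

No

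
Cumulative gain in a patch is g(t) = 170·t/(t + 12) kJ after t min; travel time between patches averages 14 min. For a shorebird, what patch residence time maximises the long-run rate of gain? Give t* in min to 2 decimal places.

By the marginal value theorem, leave when the instantaneous gain rate g'(t) equals the habitat-wide average g(t)/(T + t).
g'(t) = 170·12/(t + 12)². Setting 170·12/(t+12)² = 170t/[(t+12)(14+t)] gives 12(14+t) = t(t+12), so t² = 12×14 = 168.
t* = √168 = 12.96 min.

12.96 min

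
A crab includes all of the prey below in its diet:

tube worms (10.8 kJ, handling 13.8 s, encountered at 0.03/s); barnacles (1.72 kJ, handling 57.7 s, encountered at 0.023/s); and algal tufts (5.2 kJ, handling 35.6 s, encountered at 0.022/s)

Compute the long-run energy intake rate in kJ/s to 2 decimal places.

R = (0.03×10.8 + 0.023×1.72 + 0.022×5.2) / (1 + 0.03×13.8 + 0.023×57.7 + 0.022×35.6) = 0.478/3.524 = 0.1356 kJ/s.

0.14 kJ/s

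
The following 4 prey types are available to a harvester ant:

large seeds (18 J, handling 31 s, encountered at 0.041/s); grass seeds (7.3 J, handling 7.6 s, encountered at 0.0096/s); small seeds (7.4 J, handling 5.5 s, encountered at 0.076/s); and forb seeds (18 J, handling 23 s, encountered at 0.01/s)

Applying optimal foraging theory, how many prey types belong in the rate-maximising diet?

4

Profitabilities (E/h, J/s): small seeds 1.35, grass seeds 0.961, forb seeds 0.783, large seeds 0.581. Add prey in this order while the next type's profitability exceeds the intake rate on those already taken.
Rate on top 1: 0.3966. grass seeds: 0.961 > 0.3966 → include.
Rate on top 2: 0.4242. forb seeds: 0.783 > 0.4242 → include.
Rate on top 3: 0.4721. large seeds: 0.581 > 0.4721 → include.
Optimal diet: small seeds, grass seeds, forb seeds, large seeds — 4 of 4 types.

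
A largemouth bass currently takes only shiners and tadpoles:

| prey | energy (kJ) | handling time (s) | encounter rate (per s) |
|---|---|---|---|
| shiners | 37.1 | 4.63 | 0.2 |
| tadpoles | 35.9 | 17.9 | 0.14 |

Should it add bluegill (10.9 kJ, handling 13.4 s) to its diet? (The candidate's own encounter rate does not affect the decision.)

On shiners and tadpoles alone, R = ΣλE/(1+Σλh) = 12.45/4.432 = 2.808 kJ/s.
Profitability of bluegill: 10.9/13.4 = 0.8134 kJ/s.
Since 0.8134 < R, time spent handling bluegill is better spent searching.

No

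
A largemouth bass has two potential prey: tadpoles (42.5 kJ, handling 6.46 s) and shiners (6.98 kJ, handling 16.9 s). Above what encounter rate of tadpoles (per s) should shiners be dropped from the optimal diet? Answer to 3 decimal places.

Drop shiners once their profitability E₂/h₂ falls below the rate achievable on tadpoles alone: E₂/h₂ = λE₁/(1 + λh₁).
Solve for λ: λE₁h₂ = E₂(1 + λh₁) → λ(E₁h₂ − E₂h₁) = E₂ → λ = E₂/(E₁h₂ − E₂h₁).
λ = 6.98/(42.5×16.9 − 6.98×6.46) = 6.98/673.2 = 0.01037 per s.

0.010 per s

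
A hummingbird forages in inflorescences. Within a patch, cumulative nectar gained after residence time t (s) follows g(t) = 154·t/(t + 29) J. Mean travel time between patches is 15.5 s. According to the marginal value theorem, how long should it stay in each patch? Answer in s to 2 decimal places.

21.20 s

Optimal t* satisfies g'(t*) = g(t*)/(T + t*).
g'(t) = 154·29/(t + 29)². Setting 154·29/(t+29)² = 154t/[(t+29)(15.5+t)] gives 29(15.5+t) = t(t+29), so t² = 29×15.5 = 449.5.
t* = √449.5 = 21.2 s.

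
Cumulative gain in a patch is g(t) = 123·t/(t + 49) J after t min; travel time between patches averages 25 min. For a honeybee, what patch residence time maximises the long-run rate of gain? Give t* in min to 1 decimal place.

Optimal t* satisfies g'(t*) = g(t*)/(T + t*).
g'(t) = 123·49/(t + 49)². Setting 123·49/(t+49)² = 123t/[(t+49)(25+t)] gives 49(25+t) = t(t+49), so t² = 49×25 = 1225.
t* = √1225 = 35 min.

35.0 min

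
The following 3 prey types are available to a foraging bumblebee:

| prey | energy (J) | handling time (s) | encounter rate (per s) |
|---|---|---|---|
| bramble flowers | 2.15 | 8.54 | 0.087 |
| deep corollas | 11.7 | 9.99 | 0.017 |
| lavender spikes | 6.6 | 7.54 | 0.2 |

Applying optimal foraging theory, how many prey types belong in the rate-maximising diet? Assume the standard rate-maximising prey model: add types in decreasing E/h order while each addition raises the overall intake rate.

2

E/h in descending order: deep corollas 1.17, lavender spikes 0.875, bramble flowers 0.252 J/s. The optimal diet is the largest prefix of this list for which every included type satisfies E_i/h_i > R on the types above it.
Rate on top 1: 0.17. lavender spikes: 0.875 > 0.17 → include.
Rate on top 2: 0.5672. bramble flowers: 0.252 < 0.5672 → exclude; stop.
Optimal diet: deep corollas, lavender spikes — 2 of 3 types.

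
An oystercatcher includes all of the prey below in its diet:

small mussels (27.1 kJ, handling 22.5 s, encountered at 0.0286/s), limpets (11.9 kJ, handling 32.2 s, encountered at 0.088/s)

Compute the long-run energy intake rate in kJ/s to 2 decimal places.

0.41 kJ/s

R = (0.0286×27.1 + 0.088×11.9) / (1 + 0.0286×22.5 + 0.088×32.2) = 1.822/4.477 = 0.407 kJ/s.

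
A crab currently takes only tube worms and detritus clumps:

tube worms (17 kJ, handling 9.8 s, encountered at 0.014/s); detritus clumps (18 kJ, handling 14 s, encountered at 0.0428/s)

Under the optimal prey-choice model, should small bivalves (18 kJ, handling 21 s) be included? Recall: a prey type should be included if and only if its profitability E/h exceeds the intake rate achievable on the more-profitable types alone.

Current rate: (0.014×17 + 0.0428×18)/(1 + 0.014×9.8 + 0.0428×14) = 0.5807 kJ/s.
small bivalves: E/h = 18/21 = 0.8571 kJ/s.
0.8571 > 0.5807, so adding small bivalves raises the average — include it.

Yes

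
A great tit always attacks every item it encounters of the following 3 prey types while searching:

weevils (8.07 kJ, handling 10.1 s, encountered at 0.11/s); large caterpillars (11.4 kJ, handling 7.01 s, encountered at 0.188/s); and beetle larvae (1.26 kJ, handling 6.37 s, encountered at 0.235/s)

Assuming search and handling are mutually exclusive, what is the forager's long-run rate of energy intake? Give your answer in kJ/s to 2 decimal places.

R = (0.11×8.07 + 0.188×11.4 + 0.235×1.26) / (1 + 0.11×10.1 + 0.188×7.01 + 0.235×6.37) = 3.327/4.926 = 0.6754 kJ/s.

0.68 kJ/s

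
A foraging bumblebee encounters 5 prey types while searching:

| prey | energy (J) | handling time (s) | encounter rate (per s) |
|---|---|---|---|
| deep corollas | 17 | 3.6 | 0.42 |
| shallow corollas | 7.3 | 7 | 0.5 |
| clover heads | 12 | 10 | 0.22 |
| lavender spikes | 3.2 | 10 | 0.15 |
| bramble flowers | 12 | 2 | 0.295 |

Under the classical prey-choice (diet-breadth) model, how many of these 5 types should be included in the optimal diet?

2

Rank by E/h (J/s): bramble flowers 6, deep corollas 4.72, clover heads 1.2, shallow corollas 1.04, lavender spikes 0.32. Include each in turn until the next type's E/h falls below the running intake rate.
Rate on top 1: 2.226. deep corollas: 4.72 > 2.226 → include.
Rate on top 2: 3.443. clover heads: 1.2 < 3.443 → exclude; stop.
Optimal diet: bramble flowers, deep corollas — 2 of 5 types.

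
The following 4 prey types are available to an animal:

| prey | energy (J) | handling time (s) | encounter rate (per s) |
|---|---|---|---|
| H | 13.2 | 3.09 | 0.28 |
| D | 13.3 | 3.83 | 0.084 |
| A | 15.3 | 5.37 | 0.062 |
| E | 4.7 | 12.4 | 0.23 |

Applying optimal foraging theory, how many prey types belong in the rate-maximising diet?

3

E/h in descending order: H 4.27, D 3.47, A 2.85, E 0.379 J/s. The optimal diet is the largest prefix of this list for which every included type satisfies E_i/h_i > R on the types above it.
Rate on top 1: 1.982. D: 3.47 > 1.982 → include.
Rate on top 2: 2.201. A: 2.85 > 2.201 → include.
Rate on top 3: 2.287. E: 0.379 < 2.287 → exclude; stop.
Optimal diet: H, D, A — 3 of 4 types.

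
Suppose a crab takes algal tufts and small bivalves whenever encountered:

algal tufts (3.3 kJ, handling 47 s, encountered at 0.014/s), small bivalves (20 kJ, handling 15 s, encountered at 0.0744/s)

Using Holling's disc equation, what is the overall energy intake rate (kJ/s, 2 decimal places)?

R = (0.014×3.3 + 0.0744×20) / (1 + 0.014×47 + 0.0744×15) = 1.534/2.774 = 0.5531 kJ/s.

0.55 kJ/s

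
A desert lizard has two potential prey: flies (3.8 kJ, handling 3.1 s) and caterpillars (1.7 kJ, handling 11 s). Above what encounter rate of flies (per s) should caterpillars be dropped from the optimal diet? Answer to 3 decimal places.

0.047 per s

The zero-one rule: include caterpillars iff E₂/h₂ > λE₁/(1+λh₁). Equality gives the switch point.
λE₁h₂ = E₂ + λE₂h₁ ⇒ λ = E₂/(E₁h₂ − E₂h₁) = 1.7/(41.8 − 5.27) = 0.04654 per s.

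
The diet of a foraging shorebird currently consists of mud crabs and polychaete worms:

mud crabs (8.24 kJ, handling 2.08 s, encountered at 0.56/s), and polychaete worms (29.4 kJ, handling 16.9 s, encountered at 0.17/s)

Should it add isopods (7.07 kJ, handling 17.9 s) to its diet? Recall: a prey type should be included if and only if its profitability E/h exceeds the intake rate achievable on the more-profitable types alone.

Current rate: (0.56×8.24 + 0.17×29.4)/(1 + 0.56×2.08 + 0.17×16.9) = 1.908 kJ/s.
isopods: E/h = 7.07/17.9 = 0.395 kJ/s.
0.395 < 1.908, so adding isopods would lower the average — exclude it.

No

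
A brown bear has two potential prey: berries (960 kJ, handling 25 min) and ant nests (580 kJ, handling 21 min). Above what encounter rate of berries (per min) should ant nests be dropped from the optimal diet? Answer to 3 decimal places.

The zero-one rule: include ant nests iff E₂/h₂ > λE₁/(1+λh₁). Equality gives the switch point.
λE₁h₂ = E₂ + λE₂h₁ ⇒ λ = E₂/(E₁h₂ − E₂h₁) = 580/(2.016e+04 − 1.45e+04) = 0.1025 per min.

0.102 per min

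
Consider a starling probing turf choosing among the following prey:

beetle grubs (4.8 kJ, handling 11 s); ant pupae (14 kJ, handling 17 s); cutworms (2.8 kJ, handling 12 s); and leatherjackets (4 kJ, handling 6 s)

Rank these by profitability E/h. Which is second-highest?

leatherjackets

Profitability E/h (kJ/s): beetle grubs = 4.8/11 = 0.436, ant pupae = 14/17 = 0.824, cutworms = 2.8/12 = 0.233, leatherjackets = 4/6 = 0.667.
Ranked: ant pupae > leatherjackets > beetle grubs > cutworms.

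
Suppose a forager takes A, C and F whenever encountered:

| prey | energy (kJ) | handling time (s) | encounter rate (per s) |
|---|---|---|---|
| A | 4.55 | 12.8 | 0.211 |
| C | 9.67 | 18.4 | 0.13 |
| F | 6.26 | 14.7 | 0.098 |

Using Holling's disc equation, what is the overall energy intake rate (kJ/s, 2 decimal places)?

0.38 kJ/s

R = Σλ_iE_i / (1 + Σλ_ih_i)
Numerator: 0.211×4.55 + 0.13×9.67 + 0.098×6.26 = 2.831
Denominator: 1 + 0.211×12.8 + 0.13×18.4 + 0.098×14.7 = 7.533
R = 2.831/7.533 = 0.3757 kJ/s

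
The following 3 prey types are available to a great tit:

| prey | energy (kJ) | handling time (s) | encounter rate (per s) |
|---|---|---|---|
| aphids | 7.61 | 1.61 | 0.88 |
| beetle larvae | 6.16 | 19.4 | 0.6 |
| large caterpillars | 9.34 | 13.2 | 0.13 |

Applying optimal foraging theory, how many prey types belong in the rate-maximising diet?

1

E/h in descending order: aphids 4.73, large caterpillars 0.708, beetle larvae 0.318 kJ/s. The optimal diet is the largest prefix of this list for which every included type satisfies E_i/h_i > R on the types above it.
Rate on top 1: 2.771. large caterpillars: 0.708 < 2.771 → exclude; stop.
Optimal diet: aphids — 1 of 3 types.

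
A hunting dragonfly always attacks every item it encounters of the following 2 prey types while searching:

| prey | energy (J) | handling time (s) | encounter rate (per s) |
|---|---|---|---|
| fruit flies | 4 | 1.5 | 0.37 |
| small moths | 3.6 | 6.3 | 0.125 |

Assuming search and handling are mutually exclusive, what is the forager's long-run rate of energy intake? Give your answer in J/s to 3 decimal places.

R = Σλ_iE_i / (1 + Σλ_ih_i)
Numerator: 0.37×4 + 0.125×3.6 = 1.93
Denominator: 1 + 0.37×1.5 + 0.125×6.3 = 2.342
R = 1.93/2.342 = 0.8239 J/s

0.824 J/s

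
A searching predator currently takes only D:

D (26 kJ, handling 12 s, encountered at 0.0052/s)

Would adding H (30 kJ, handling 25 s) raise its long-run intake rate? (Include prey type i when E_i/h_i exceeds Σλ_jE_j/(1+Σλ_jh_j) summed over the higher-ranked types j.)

Yes

On D alone, R = ΣλE/(1+Σλh) = 0.1352/1.062 = 0.1273 kJ/s.
Profitability of H: 30/25 = 1.2 kJ/s.
Since 1.2 > R, including H increases the long-run rate.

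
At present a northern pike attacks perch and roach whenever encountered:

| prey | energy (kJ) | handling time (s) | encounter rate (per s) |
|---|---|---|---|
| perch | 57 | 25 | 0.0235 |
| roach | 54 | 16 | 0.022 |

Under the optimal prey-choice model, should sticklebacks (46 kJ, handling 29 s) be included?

Yes

Intake rate on the current diet: R = (0.0235×57 + 0.022×54) / (1 + 0.0235×25 + 0.022×16) = 2.527/1.94 = 1.303 kJ/s.
Profitability of sticklebacks: 46/29 = 1.586 kJ/s.
Since 1.586 > R, including sticklebacks increases the long-run rate.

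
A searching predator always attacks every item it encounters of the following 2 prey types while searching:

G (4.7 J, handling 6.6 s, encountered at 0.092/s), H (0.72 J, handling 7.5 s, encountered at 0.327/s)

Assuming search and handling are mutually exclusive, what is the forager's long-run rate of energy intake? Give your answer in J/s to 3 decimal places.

R = (0.092×4.7 + 0.327×0.72) / (1 + 0.092×6.6 + 0.327×7.5) = 0.6678/4.06 = 0.1645 J/s.

0.165 J/s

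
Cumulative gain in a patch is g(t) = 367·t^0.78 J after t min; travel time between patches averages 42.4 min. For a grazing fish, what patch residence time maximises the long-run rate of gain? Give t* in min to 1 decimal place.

150.3 min

Optimal t* satisfies g'(t*) = g(t*)/(T + t*).
g'(t) = 0.78·367·t^-0.22. Setting 0.78·367·t^-0.22 = 367·t^0.78/(42.4+t) gives 0.78(42.4+t) = t, so 0.22·t = 0.78×42.4.
t* = 0.78×42.4/0.22 = 150.3 min.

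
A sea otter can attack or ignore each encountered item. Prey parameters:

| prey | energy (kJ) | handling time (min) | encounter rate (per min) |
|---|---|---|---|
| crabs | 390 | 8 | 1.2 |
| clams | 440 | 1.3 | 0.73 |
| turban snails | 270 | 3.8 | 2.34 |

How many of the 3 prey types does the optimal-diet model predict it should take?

E/h in descending order: clams 338, turban snails 71.1, crabs 48.8 kJ/min. The optimal diet is the largest prefix of this list for which every included type satisfies E_i/h_i > R on the types above it.
Rate on top 1: 164.8. turban snails: 71.1 < 164.8 → exclude; stop.
Optimal diet: clams — 1 of 3 types.

1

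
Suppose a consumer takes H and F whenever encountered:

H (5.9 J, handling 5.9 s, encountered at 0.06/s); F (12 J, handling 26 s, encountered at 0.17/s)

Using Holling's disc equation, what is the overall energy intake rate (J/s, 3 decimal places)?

0.415 J/s

Energy encountered per unit search time: 0.06×5.9 + 0.17×12 = 2.394 J/s.
Handling time per unit search time: 0.06×5.9 + 0.17×26 = 4.774.
Rate = 2.394/(1 + 4.774) = 0.4146 J/s.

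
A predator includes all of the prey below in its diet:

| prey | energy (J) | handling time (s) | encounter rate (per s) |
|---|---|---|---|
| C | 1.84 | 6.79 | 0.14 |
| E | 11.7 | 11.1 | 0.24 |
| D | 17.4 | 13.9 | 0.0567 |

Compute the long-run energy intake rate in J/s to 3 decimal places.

Energy encountered per unit search time: 0.14×1.84 + 0.24×11.7 + 0.0567×17.4 = 4.052 J/s.
Handling time per unit search time: 0.14×6.79 + 0.24×11.1 + 0.0567×13.9 = 4.403.
Rate = 4.052/(1 + 4.403) = 0.75 J/s.

0.750 J/s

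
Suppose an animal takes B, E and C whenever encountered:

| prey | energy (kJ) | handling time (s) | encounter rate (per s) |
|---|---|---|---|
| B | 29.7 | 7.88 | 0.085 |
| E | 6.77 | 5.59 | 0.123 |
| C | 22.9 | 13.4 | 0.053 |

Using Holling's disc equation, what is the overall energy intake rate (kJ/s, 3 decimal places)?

Energy encountered per unit search time: 0.085×29.7 + 0.123×6.77 + 0.053×22.9 = 4.571 kJ/s.
Handling time per unit search time: 0.085×7.88 + 0.123×5.59 + 0.053×13.4 = 2.068.
Rate = 4.571/(1 + 2.068) = 1.49 kJ/s.

1.490 kJ/s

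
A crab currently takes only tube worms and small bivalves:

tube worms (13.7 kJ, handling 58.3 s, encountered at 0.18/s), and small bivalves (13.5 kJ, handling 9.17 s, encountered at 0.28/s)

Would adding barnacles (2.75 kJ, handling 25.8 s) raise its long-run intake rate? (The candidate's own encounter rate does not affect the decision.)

Current rate: (0.18×13.7 + 0.28×13.5)/(1 + 0.18×58.3 + 0.28×9.17) = 0.4442 kJ/s.
Profitability of barnacles: 2.75/25.8 = 0.1066 kJ/s.
Since 0.1066 < R, time spent handling barnacles is better spent searching.

No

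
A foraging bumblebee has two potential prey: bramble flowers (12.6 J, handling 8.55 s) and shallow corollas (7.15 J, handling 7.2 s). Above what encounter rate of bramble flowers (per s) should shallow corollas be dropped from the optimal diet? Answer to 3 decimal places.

0.242 per s

The zero-one rule: include shallow corollas iff E₂/h₂ > λE₁/(1+λh₁). Equality gives the switch point.
λE₁h₂ = E₂ + λE₂h₁ ⇒ λ = E₂/(E₁h₂ − E₂h₁) = 7.15/(90.72 − 61.13) = 0.2417 per s.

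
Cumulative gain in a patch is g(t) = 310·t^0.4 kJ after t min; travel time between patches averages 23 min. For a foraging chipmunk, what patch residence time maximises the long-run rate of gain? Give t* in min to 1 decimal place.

Maximise g(t)/(T+t): set derivative to zero → g'(t)(T+t) = g(t).
g'(t) = 0.4·310·t^-0.6. Setting 0.4·310·t^-0.6 = 310·t^0.4/(23+t) gives 0.4(23+t) = t, so 0.60·t = 0.4×23.
t* = 0.4×23/0.60 = 15.33 min.

15.3 min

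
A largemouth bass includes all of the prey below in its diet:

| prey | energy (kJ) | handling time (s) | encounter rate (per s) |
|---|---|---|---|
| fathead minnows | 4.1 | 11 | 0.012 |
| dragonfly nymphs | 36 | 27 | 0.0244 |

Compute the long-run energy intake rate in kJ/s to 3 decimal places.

0.518 kJ/s

Energy encountered per unit search time: 0.012×4.1 + 0.0244×36 = 0.9276 kJ/s.
Handling time per unit search time: 0.012×11 + 0.0244×27 = 0.7908.
Rate = 0.9276/(1 + 0.7908) = 0.518 kJ/s.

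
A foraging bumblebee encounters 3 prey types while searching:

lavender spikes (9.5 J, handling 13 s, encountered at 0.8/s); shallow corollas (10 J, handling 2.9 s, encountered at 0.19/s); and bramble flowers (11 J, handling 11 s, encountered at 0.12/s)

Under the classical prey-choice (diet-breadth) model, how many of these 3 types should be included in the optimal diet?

Profitabilities (E/h, J/s): shallow corollas 3.45, bramble flowers 1, lavender spikes 0.731. Add prey in this order while the next type's profitability exceeds the intake rate on those already taken.
Rate on top 1: 1.225. bramble flowers: 1 < 1.225 → exclude; stop.
Optimal diet: shallow corollas — 1 of 3 types.

1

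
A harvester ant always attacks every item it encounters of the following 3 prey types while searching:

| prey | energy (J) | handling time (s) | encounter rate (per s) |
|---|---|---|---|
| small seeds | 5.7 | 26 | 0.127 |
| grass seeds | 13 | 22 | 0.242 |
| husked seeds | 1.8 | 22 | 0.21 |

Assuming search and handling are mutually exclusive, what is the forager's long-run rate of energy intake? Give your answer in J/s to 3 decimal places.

0.298 J/s

R = Σλ_iE_i / (1 + Σλ_ih_i)
Numerator: 0.127×5.7 + 0.242×13 + 0.21×1.8 = 4.248
Denominator: 1 + 0.127×26 + 0.242×22 + 0.21×22 = 14.25
R = 4.248/14.25 = 0.2982 J/s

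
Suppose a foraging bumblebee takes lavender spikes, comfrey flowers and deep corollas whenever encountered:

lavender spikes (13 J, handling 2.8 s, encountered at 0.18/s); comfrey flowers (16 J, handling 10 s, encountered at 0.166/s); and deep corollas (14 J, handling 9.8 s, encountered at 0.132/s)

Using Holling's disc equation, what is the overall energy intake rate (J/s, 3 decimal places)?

1.535 J/s

R = Σλ_iE_i / (1 + Σλ_ih_i)
Numerator: 0.18×13 + 0.166×16 + 0.132×14 = 6.844
Denominator: 1 + 0.18×2.8 + 0.166×10 + 0.132×9.8 = 4.458
R = 6.844/4.458 = 1.535 J/s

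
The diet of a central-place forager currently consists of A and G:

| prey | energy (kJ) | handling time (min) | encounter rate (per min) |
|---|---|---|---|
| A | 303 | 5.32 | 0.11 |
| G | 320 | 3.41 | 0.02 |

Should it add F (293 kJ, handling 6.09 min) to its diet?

Current rate: (0.11×303 + 0.02×320)/(1 + 0.11×5.32 + 0.02×3.41) = 24.03 kJ/min.
F: E/h = 293/6.09 = 48.11 kJ/min.
48.11 > 24.03, so adding F raises the average — include it.

Yes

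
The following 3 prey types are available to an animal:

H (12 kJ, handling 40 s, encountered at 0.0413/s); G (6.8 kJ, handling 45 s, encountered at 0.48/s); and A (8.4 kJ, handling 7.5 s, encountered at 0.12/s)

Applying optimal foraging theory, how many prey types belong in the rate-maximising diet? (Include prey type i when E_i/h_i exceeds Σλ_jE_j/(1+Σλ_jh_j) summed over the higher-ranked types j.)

1

E/h in descending order: A 1.12, H 0.3, G 0.151 kJ/s. The optimal diet is the largest prefix of this list for which every included type satisfies E_i/h_i > R on the types above it.
Rate on top 1: 0.5305. H: 0.3 < 0.5305 → exclude; stop.
Optimal diet: A — 1 of 3 types.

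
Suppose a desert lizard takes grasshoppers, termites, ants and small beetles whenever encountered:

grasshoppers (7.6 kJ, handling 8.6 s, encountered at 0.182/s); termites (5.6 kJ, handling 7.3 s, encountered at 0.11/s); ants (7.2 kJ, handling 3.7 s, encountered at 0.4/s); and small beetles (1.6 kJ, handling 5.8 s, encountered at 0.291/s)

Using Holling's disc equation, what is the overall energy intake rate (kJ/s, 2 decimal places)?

0.82 kJ/s

Energy encountered per unit search time: 0.182×7.6 + 0.11×5.6 + 0.4×7.2 + 0.291×1.6 = 5.345 kJ/s.
Handling time per unit search time: 0.182×8.6 + 0.11×7.3 + 0.4×3.7 + 0.291×5.8 = 5.536.
Rate = 5.345/(1 + 5.536) = 0.8177 kJ/s.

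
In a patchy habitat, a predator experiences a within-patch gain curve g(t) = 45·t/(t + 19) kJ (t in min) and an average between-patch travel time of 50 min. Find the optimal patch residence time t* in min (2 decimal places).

By the marginal value theorem, leave when the instantaneous gain rate g'(t) equals the habitat-wide average g(t)/(T + t).
g'(t) = 45·19/(t + 19)². Setting 45·19/(t+19)² = 45t/[(t+19)(50+t)] gives 19(50+t) = t(t+19), so t² = 19×50 = 950.
t* = √950 = 30.82 min.

30.82 min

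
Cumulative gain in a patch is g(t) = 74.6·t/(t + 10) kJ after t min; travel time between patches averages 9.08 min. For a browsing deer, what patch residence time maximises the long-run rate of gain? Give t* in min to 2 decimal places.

Optimal t* satisfies g'(t*) = g(t*)/(T + t*).
g'(t) = 74.6·10/(t + 10)². Setting 74.6·10/(t+10)² = 74.6t/[(t+10)(9.08+t)] gives 10(9.08+t) = t(t+10), so t² = 10×9.08 = 90.8.
t* = √90.8 = 9.529 min.

9.53 min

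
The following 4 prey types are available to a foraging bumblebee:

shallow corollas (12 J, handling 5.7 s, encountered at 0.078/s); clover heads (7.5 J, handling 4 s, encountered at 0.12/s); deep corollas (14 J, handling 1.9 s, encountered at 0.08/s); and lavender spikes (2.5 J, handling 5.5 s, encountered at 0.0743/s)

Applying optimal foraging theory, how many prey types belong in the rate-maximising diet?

Profitabilities (E/h, J/s): deep corollas 7.37, shallow corollas 2.11, clover heads 1.88, lavender spikes 0.455. Add prey in this order while the next type's profitability exceeds the intake rate on those already taken.
Rate on top 1: 0.9722. shallow corollas: 2.11 > 0.9722 → include.
Rate on top 2: 1.288. clover heads: 1.88 > 1.288 → include.
Rate on top 3: 1.423. lavender spikes: 0.455 < 1.423 → exclude; stop.
Optimal diet: deep corollas, shallow corollas, clover heads — 3 of 4 types.

3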